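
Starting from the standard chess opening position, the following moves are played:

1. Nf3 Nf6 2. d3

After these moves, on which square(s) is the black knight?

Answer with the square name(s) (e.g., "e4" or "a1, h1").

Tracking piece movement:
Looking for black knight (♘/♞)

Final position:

  a b c d e f g h
  ─────────────────
8│♜ ♞ ♝ ♛ ♚ ♝ · ♜│8
7│♟ ♟ ♟ ♟ ♟ ♟ ♟ ♟│7
6│· · · · · ♞ · ·│6
5│· · · · · · · ·│5
4│· · · · · · · ·│4
3│· · · ♙ · ♘ · ·│3
2│♙ ♙ ♙ · ♙ ♙ ♙ ♙│2
1│♖ ♘ ♗ ♕ ♔ ♗ · ♖│1
  ─────────────────
  a b c d e f g h


b8, f6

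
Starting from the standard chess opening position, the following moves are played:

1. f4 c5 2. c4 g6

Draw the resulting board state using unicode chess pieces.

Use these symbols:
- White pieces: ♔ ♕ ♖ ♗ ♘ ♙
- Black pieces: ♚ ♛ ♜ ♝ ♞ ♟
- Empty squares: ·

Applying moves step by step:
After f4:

♜ ♞ ♝ ♛ ♚ ♝ ♞ ♜
♟ ♟ ♟ ♟ ♟ ♟ ♟ ♟
· · · · · · · ·
· · · · · · · ·
· · · · · ♙ · ·
· · · · · · · ·
♙ ♙ ♙ ♙ ♙ · ♙ ♙
♖ ♘ ♗ ♕ ♔ ♗ ♘ ♖


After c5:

♜ ♞ ♝ ♛ ♚ ♝ ♞ ♜
♟ ♟ · ♟ ♟ ♟ ♟ ♟
· · · · · · · ·
· · ♟ · · · · ·
· · · · · ♙ · ·
· · · · · · · ·
♙ ♙ ♙ ♙ ♙ · ♙ ♙
♖ ♘ ♗ ♕ ♔ ♗ ♘ ♖


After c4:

♜ ♞ ♝ ♛ ♚ ♝ ♞ ♜
♟ ♟ · ♟ ♟ ♟ ♟ ♟
· · · · · · · ·
· · ♟ · · · · ·
· · ♙ · · ♙ · ·
· · · · · · · ·
♙ ♙ · ♙ ♙ · ♙ ♙
♖ ♘ ♗ ♕ ♔ ♗ ♘ ♖


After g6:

♜ ♞ ♝ ♛ ♚ ♝ ♞ ♜
♟ ♟ · ♟ ♟ ♟ · ♟
· · · · · · ♟ ·
· · ♟ · · · · ·
· · ♙ · · ♙ · ·
· · · · · · · ·
♙ ♙ · ♙ ♙ · ♙ ♙
♖ ♘ ♗ ♕ ♔ ♗ ♘ ♖



  a b c d e f g h
  ─────────────────
8│♜ ♞ ♝ ♛ ♚ ♝ ♞ ♜│8
7│♟ ♟ · ♟ ♟ ♟ · ♟│7
6│· · · · · · ♟ ·│6
5│· · ♟ · · · · ·│5
4│· · ♙ · · ♙ · ·│4
3│· · · · · · · ·│3
2│♙ ♙ · ♙ ♙ · ♙ ♙│2
1│♖ ♘ ♗ ♕ ♔ ♗ ♘ ♖│1
  ─────────────────
  a b c d e f g h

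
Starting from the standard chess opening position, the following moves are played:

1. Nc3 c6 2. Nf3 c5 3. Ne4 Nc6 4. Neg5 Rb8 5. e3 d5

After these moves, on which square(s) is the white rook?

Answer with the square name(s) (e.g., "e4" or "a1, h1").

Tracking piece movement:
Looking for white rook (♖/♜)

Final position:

  a b c d e f g h
  ─────────────────
8│· ♜ ♝ ♛ ♚ ♝ ♞ ♜│8
7│♟ ♟ · · ♟ ♟ ♟ ♟│7
6│· · ♞ · · · · ·│6
5│· · ♟ ♟ · · ♘ ·│5
4│· · · · · · · ·│4
3│· · · · ♙ ♘ · ·│3
2│♙ ♙ ♙ ♙ · ♙ ♙ ♙│2
1│♖ · ♗ ♕ ♔ ♗ · ♖│1
  ─────────────────
  a b c d e f g h


a1, h1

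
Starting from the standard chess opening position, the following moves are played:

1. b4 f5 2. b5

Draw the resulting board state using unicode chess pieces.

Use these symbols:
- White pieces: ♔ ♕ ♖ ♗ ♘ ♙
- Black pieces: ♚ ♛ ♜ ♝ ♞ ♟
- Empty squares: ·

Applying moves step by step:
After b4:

♜ ♞ ♝ ♛ ♚ ♝ ♞ ♜
♟ ♟ ♟ ♟ ♟ ♟ ♟ ♟
· · · · · · · ·
· · · · · · · ·
· ♙ · · · · · ·
· · · · · · · ·
♙ · ♙ ♙ ♙ ♙ ♙ ♙
♖ ♘ ♗ ♕ ♔ ♗ ♘ ♖


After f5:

♜ ♞ ♝ ♛ ♚ ♝ ♞ ♜
♟ ♟ ♟ ♟ ♟ · ♟ ♟
· · · · · · · ·
· · · · · ♟ · ·
· ♙ · · · · · ·
· · · · · · · ·
♙ · ♙ ♙ ♙ ♙ ♙ ♙
♖ ♘ ♗ ♕ ♔ ♗ ♘ ♖


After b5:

♜ ♞ ♝ ♛ ♚ ♝ ♞ ♜
♟ ♟ ♟ ♟ ♟ · ♟ ♟
· · · · · · · ·
· ♙ · · · ♟ · ·
· · · · · · · ·
· · · · · · · ·
♙ · ♙ ♙ ♙ ♙ ♙ ♙
♖ ♘ ♗ ♕ ♔ ♗ ♘ ♖



  a b c d e f g h
  ─────────────────
8│♜ ♞ ♝ ♛ ♚ ♝ ♞ ♜│8
7│♟ ♟ ♟ ♟ ♟ · ♟ ♟│7
6│· · · · · · · ·│6
5│· ♙ · · · ♟ · ·│5
4│· · · · · · · ·│4
3│· · · · · · · ·│3
2│♙ · ♙ ♙ ♙ ♙ ♙ ♙│2
1│♖ ♘ ♗ ♕ ♔ ♗ ♘ ♖│1
  ─────────────────
  a b c d e f g h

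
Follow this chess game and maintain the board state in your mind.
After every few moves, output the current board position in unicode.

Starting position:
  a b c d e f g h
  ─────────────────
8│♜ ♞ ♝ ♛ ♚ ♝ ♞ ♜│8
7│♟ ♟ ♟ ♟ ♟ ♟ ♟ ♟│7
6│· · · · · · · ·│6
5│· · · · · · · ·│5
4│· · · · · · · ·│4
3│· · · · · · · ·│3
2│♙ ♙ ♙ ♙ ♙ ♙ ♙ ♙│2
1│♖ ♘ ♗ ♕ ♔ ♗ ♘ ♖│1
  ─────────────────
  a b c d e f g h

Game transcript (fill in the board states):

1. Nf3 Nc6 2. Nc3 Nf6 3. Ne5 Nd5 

  a b c d e f g h
  ─────────────────
8│♜ · ♝ ♛ ♚ ♝ · ♜│8
7│♟ ♟ ♟ ♟ ♟ ♟ ♟ ♟│7
6│· · ♞ · · · · ·│6
5│· · · ♞ ♘ · · ·│5
4│· · · · · · · ·│4
3│· · ♘ · · · · ·│3
2│♙ ♙ ♙ ♙ ♙ ♙ ♙ ♙│2
1│♖ · ♗ ♕ ♔ ♗ · ♖│1
  ─────────────────
  a b c d e f g h

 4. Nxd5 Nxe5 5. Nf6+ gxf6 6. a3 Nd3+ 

  a b c d e f g h
  ─────────────────
8│♜ · ♝ ♛ ♚ ♝ · ♜│8
7│♟ ♟ ♟ ♟ ♟ ♟ · ♟│7
6│· · · · · ♟ · ·│6
5│· · · · · · · ·│5
4│· · · · · · · ·│4
3│♙ · · ♞ · · · ·│3
2│· ♙ ♙ ♙ ♙ ♙ ♙ ♙│2
1│♖ · ♗ ♕ ♔ ♗ · ♖│1
  ─────────────────
  a b c d e f g h

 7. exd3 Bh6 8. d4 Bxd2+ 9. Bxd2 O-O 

  a b c d e f g h
  ─────────────────
8│♜ · ♝ ♛ · ♜ ♚ ·│8
7│♟ ♟ ♟ ♟ ♟ ♟ · ♟│7
6│· · · · · ♟ · ·│6
5│· · · · · · · ·│5
4│· · · ♙ · · · ·│4
3│♙ · · · · · · ·│3
2│· ♙ ♙ ♗ · ♙ ♙ ♙│2
1│♖ · · ♕ ♔ ♗ · ♖│1
  ─────────────────
  a b c d e f g h

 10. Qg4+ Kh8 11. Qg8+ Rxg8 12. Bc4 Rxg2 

  a b c d e f g h
  ─────────────────
8│♜ · ♝ ♛ · · · ♚│8
7│♟ ♟ ♟ ♟ ♟ ♟ · ♟│7
6│· · · · · ♟ · ·│6
5│· · · · · · · ·│5
4│· · ♗ ♙ · · · ·│4
3│♙ · · · · · · ·│3
2│· ♙ ♙ ♗ · ♙ ♜ ♙│2
1│♖ · · · ♔ · · ♖│1
  ─────────────────
  a b c d e f g h

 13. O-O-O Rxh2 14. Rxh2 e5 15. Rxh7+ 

  a b c d e f g h
  ─────────────────
8│♜ · ♝ ♛ · · · ♚│8
7│♟ ♟ ♟ ♟ · ♟ · ♖│7
6│· · · · · ♟ · ·│6
5│· · · · ♟ · · ·│5
4│· · ♗ ♙ · · · ·│4
3│♙ · · · · · · ·│3
2│· ♙ ♙ ♗ · ♙ · ·│2
1│· · ♔ ♖ · · · ·│1
  ─────────────────
  a b c d e f g h


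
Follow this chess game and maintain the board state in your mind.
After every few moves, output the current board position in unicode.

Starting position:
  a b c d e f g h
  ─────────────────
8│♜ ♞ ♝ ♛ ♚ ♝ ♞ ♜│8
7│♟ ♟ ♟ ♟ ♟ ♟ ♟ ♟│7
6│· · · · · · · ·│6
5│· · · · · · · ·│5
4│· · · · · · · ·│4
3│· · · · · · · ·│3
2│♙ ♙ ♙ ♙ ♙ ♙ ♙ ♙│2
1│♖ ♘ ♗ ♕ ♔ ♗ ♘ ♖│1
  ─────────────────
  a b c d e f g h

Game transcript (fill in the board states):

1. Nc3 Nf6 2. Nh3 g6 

  a b c d e f g h
  ─────────────────
8│♜ ♞ ♝ ♛ ♚ ♝ · ♜│8
7│♟ ♟ ♟ ♟ ♟ ♟ · ♟│7
6│· · · · · ♞ ♟ ·│6
5│· · · · · · · ·│5
4│· · · · · · · ·│4
3│· · ♘ · · · · ♘│3
2│♙ ♙ ♙ ♙ ♙ ♙ ♙ ♙│2
1│♖ · ♗ ♕ ♔ ♗ · ♖│1
  ─────────────────
  a b c d e f g h

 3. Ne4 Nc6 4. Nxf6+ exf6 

  a b c d e f g h
  ─────────────────
8│♜ · ♝ ♛ ♚ ♝ · ♜│8
7│♟ ♟ ♟ ♟ · ♟ · ♟│7
6│· · ♞ · · ♟ ♟ ·│6
5│· · · · · · · ·│5
4│· · · · · · · ·│4
3│· · · · · · · ♘│3
2│♙ ♙ ♙ ♙ ♙ ♙ ♙ ♙│2
1│♖ · ♗ ♕ ♔ ♗ · ♖│1
  ─────────────────
  a b c d e f g h

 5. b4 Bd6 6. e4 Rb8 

  a b c d e f g h
  ─────────────────
8│· ♜ ♝ ♛ ♚ · · ♜│8
7│♟ ♟ ♟ ♟ · ♟ · ♟│7
6│· · ♞ ♝ · ♟ ♟ ·│6
5│· · · · · · · ·│5
4│· ♙ · · ♙ · · ·│4
3│· · · · · · · ♘│3
2│♙ · ♙ ♙ · ♙ ♙ ♙│2
1│♖ · ♗ ♕ ♔ ♗ · ♖│1
  ─────────────────
  a b c d e f g h

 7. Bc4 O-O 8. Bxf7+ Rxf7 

  a b c d e f g h
  ─────────────────
8│· ♜ ♝ ♛ · · ♚ ·│8
7│♟ ♟ ♟ ♟ · ♜ · ♟│7
6│· · ♞ ♝ · ♟ ♟ ·│6
5│· · · · · · · ·│5
4│· ♙ · · ♙ · · ·│4
3│· · · · · · · ♘│3
2│♙ · ♙ ♙ · ♙ ♙ ♙│2
1│♖ · ♗ ♕ ♔ · · ♖│1
  ─────────────────
  a b c d e f g h



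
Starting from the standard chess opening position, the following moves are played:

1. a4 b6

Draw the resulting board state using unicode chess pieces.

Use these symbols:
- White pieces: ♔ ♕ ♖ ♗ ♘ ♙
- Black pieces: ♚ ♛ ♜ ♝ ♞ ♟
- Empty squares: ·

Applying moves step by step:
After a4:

♜ ♞ ♝ ♛ ♚ ♝ ♞ ♜
♟ ♟ ♟ ♟ ♟ ♟ ♟ ♟
· · · · · · · ·
· · · · · · · ·
♙ · · · · · · ·
· · · · · · · ·
· ♙ ♙ ♙ ♙ ♙ ♙ ♙
♖ ♘ ♗ ♕ ♔ ♗ ♘ ♖


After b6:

♜ ♞ ♝ ♛ ♚ ♝ ♞ ♜
♟ · ♟ ♟ ♟ ♟ ♟ ♟
· ♟ · · · · · ·
· · · · · · · ·
♙ · · · · · · ·
· · · · · · · ·
· ♙ ♙ ♙ ♙ ♙ ♙ ♙
♖ ♘ ♗ ♕ ♔ ♗ ♘ ♖



  a b c d e f g h
  ─────────────────
8│♜ ♞ ♝ ♛ ♚ ♝ ♞ ♜│8
7│♟ · ♟ ♟ ♟ ♟ ♟ ♟│7
6│· ♟ · · · · · ·│6
5│· · · · · · · ·│5
4│♙ · · · · · · ·│4
3│· · · · · · · ·│3
2│· ♙ ♙ ♙ ♙ ♙ ♙ ♙│2
1│♖ ♘ ♗ ♕ ♔ ♗ ♘ ♖│1
  ─────────────────
  a b c d e f g h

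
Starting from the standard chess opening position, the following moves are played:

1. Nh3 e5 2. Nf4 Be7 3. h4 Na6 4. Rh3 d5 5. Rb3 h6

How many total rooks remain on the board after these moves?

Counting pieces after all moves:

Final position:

  a b c d e f g h
  ─────────────────
8│♜ · ♝ ♛ ♚ · ♞ ♜│8
7│♟ ♟ ♟ · ♝ ♟ ♟ ·│7
6│♞ · · · · · · ♟│6
5│· · · ♟ ♟ · · ·│5
4│· · · · · ♘ · ♙│4
3│· ♖ · · · · · ·│3
2│♙ ♙ ♙ ♙ ♙ ♙ ♙ ·│2
1│♖ ♘ ♗ ♕ ♔ ♗ · ·│1
  ─────────────────
  a b c d e f g h


4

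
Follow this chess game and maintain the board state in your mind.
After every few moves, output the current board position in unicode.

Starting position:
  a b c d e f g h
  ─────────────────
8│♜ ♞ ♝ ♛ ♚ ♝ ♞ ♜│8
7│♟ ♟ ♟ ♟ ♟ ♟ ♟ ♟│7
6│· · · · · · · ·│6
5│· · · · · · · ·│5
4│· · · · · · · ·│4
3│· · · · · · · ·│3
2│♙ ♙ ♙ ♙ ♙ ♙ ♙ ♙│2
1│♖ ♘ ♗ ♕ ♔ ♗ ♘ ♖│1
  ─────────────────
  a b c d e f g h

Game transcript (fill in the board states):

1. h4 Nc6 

  a b c d e f g h
  ─────────────────
8│♜ · ♝ ♛ ♚ ♝ ♞ ♜│8
7│♟ ♟ ♟ ♟ ♟ ♟ ♟ ♟│7
6│· · ♞ · · · · ·│6
5│· · · · · · · ·│5
4│· · · · · · · ♙│4
3│· · · · · · · ·│3
2│♙ ♙ ♙ ♙ ♙ ♙ ♙ ·│2
1│♖ ♘ ♗ ♕ ♔ ♗ ♘ ♖│1
  ─────────────────
  a b c d e f g h

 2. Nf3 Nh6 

  a b c d e f g h
  ─────────────────
8│♜ · ♝ ♛ ♚ ♝ · ♜│8
7│♟ ♟ ♟ ♟ ♟ ♟ ♟ ♟│7
6│· · ♞ · · · · ♞│6
5│· · · · · · · ·│5
4│· · · · · · · ♙│4
3│· · · · · ♘ · ·│3
2│♙ ♙ ♙ ♙ ♙ ♙ ♙ ·│2
1│♖ ♘ ♗ ♕ ♔ ♗ · ♖│1
  ─────────────────
  a b c d e f g h

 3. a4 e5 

  a b c d e f g h
  ─────────────────
8│♜ · ♝ ♛ ♚ ♝ · ♜│8
7│♟ ♟ ♟ ♟ · ♟ ♟ ♟│7
6│· · ♞ · · · · ♞│6
5│· · · · ♟ · · ·│5
4│♙ · · · · · · ♙│4
3│· · · · · ♘ · ·│3
2│· ♙ ♙ ♙ ♙ ♙ ♙ ·│2
1│♖ ♘ ♗ ♕ ♔ ♗ · ♖│1
  ─────────────────
  a b c d e f g h

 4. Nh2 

  a b c d e f g h
  ─────────────────
8│♜ · ♝ ♛ ♚ ♝ · ♜│8
7│♟ ♟ ♟ ♟ · ♟ ♟ ♟│7
6│· · ♞ · · · · ♞│6
5│· · · · ♟ · · ·│5
4│♙ · · · · · · ♙│4
3│· · · · · · · ·│3
2│· ♙ ♙ ♙ ♙ ♙ ♙ ♘│2
1│♖ ♘ ♗ ♕ ♔ ♗ · ♖│1
  ─────────────────
  a b c d e f g h


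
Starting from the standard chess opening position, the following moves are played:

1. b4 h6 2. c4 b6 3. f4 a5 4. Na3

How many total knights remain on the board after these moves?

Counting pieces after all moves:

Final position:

  a b c d e f g h
  ─────────────────
8│♜ ♞ ♝ ♛ ♚ ♝ ♞ ♜│8
7│· · ♟ ♟ ♟ ♟ ♟ ·│7
6│· ♟ · · · · · ♟│6
5│♟ · · · · · · ·│5
4│· ♙ ♙ · · ♙ · ·│4
3│♘ · · · · · · ·│3
2│♙ · · ♙ ♙ · ♙ ♙│2
1│♖ · ♗ ♕ ♔ ♗ ♘ ♖│1
  ─────────────────
  a b c d e f g h


4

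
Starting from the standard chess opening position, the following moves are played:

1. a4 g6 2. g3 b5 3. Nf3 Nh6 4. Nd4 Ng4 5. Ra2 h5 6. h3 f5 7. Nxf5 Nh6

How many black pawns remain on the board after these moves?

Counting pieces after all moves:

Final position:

  a b c d e f g h
  ─────────────────
8│♜ ♞ ♝ ♛ ♚ ♝ · ♜│8
7│♟ · ♟ ♟ ♟ · · ·│7
6│· · · · · · ♟ ♞│6
5│· ♟ · · · ♘ · ♟│5
4│♙ · · · · · · ·│4
3│· · · · · · ♙ ♙│3
2│♖ ♙ ♙ ♙ ♙ ♙ · ·│2
1│· ♘ ♗ ♕ ♔ ♗ · ♖│1
  ─────────────────
  a b c d e f g h


7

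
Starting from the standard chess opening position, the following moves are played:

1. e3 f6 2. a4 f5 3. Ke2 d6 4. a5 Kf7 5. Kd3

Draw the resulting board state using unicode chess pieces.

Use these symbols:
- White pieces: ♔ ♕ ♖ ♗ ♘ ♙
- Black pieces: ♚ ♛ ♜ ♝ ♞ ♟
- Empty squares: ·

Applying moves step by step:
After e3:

♜ ♞ ♝ ♛ ♚ ♝ ♞ ♜
♟ ♟ ♟ ♟ ♟ ♟ ♟ ♟
· · · · · · · ·
· · · · · · · ·
· · · · · · · ·
· · · · ♙ · · ·
♙ ♙ ♙ ♙ · ♙ ♙ ♙
♖ ♘ ♗ ♕ ♔ ♗ ♘ ♖


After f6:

♜ ♞ ♝ ♛ ♚ ♝ ♞ ♜
♟ ♟ ♟ ♟ ♟ · ♟ ♟
· · · · · ♟ · ·
· · · · · · · ·
· · · · · · · ·
· · · · ♙ · · ·
♙ ♙ ♙ ♙ · ♙ ♙ ♙
♖ ♘ ♗ ♕ ♔ ♗ ♘ ♖


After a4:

♜ ♞ ♝ ♛ ♚ ♝ ♞ ♜
♟ ♟ ♟ ♟ ♟ · ♟ ♟
· · · · · ♟ · ·
· · · · · · · ·
♙ · · · · · · ·
· · · · ♙ · · ·
· ♙ ♙ ♙ · ♙ ♙ ♙
♖ ♘ ♗ ♕ ♔ ♗ ♘ ♖


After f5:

♜ ♞ ♝ ♛ ♚ ♝ ♞ ♜
♟ ♟ ♟ ♟ ♟ · ♟ ♟
· · · · · · · ·
· · · · · ♟ · ·
♙ · · · · · · ·
· · · · ♙ · · ·
· ♙ ♙ ♙ · ♙ ♙ ♙
♖ ♘ ♗ ♕ ♔ ♗ ♘ ♖


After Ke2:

♜ ♞ ♝ ♛ ♚ ♝ ♞ ♜
♟ ♟ ♟ ♟ ♟ · ♟ ♟
· · · · · · · ·
· · · · · ♟ · ·
♙ · · · · · · ·
· · · · ♙ · · ·
· ♙ ♙ ♙ ♔ ♙ ♙ ♙
♖ ♘ ♗ ♕ · ♗ ♘ ♖


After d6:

♜ ♞ ♝ ♛ ♚ ♝ ♞ ♜
♟ ♟ ♟ · ♟ · ♟ ♟
· · · ♟ · · · ·
· · · · · ♟ · ·
♙ · · · · · · ·
· · · · ♙ · · ·
· ♙ ♙ ♙ ♔ ♙ ♙ ♙
♖ ♘ ♗ ♕ · ♗ ♘ ♖


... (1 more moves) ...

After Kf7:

♜ ♞ ♝ ♛ · ♝ ♞ ♜
♟ ♟ ♟ · ♟ ♚ ♟ ♟
· · · ♟ · · · ·
♙ · · · · ♟ · ·
· · · · · · · ·
· · · · ♙ · · ·
· ♙ ♙ ♙ ♔ ♙ ♙ ♙
♖ ♘ ♗ ♕ · ♗ ♘ ♖


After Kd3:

♜ ♞ ♝ ♛ · ♝ ♞ ♜
♟ ♟ ♟ · ♟ ♚ ♟ ♟
· · · ♟ · · · ·
♙ · · · · ♟ · ·
· · · · · · · ·
· · · ♔ ♙ · · ·
· ♙ ♙ ♙ · ♙ ♙ ♙
♖ ♘ ♗ ♕ · ♗ ♘ ♖



  a b c d e f g h
  ─────────────────
8│♜ ♞ ♝ ♛ · ♝ ♞ ♜│8
7│♟ ♟ ♟ · ♟ ♚ ♟ ♟│7
6│· · · ♟ · · · ·│6
5│♙ · · · · ♟ · ·│5
4│· · · · · · · ·│4
3│· · · ♔ ♙ · · ·│3
2│· ♙ ♙ ♙ · ♙ ♙ ♙│2
1│♖ ♘ ♗ ♕ · ♗ ♘ ♖│1
  ─────────────────
  a b c d e f g h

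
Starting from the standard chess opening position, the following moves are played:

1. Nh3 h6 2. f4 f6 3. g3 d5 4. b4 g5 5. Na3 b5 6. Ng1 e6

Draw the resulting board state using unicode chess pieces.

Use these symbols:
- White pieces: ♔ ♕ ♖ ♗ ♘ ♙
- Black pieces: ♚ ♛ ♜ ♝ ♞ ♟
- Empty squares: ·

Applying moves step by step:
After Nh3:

♜ ♞ ♝ ♛ ♚ ♝ ♞ ♜
♟ ♟ ♟ ♟ ♟ ♟ ♟ ♟
· · · · · · · ·
· · · · · · · ·
· · · · · · · ·
· · · · · · · ♘
♙ ♙ ♙ ♙ ♙ ♙ ♙ ♙
♖ ♘ ♗ ♕ ♔ ♗ · ♖


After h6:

♜ ♞ ♝ ♛ ♚ ♝ ♞ ♜
♟ ♟ ♟ ♟ ♟ ♟ ♟ ·
· · · · · · · ♟
· · · · · · · ·
· · · · · · · ·
· · · · · · · ♘
♙ ♙ ♙ ♙ ♙ ♙ ♙ ♙
♖ ♘ ♗ ♕ ♔ ♗ · ♖


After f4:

♜ ♞ ♝ ♛ ♚ ♝ ♞ ♜
♟ ♟ ♟ ♟ ♟ ♟ ♟ ·
· · · · · · · ♟
· · · · · · · ·
· · · · · ♙ · ·
· · · · · · · ♘
♙ ♙ ♙ ♙ ♙ · ♙ ♙
♖ ♘ ♗ ♕ ♔ ♗ · ♖


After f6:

♜ ♞ ♝ ♛ ♚ ♝ ♞ ♜
♟ ♟ ♟ ♟ ♟ · ♟ ·
· · · · · ♟ · ♟
· · · · · · · ·
· · · · · ♙ · ·
· · · · · · · ♘
♙ ♙ ♙ ♙ ♙ · ♙ ♙
♖ ♘ ♗ ♕ ♔ ♗ · ♖


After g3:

♜ ♞ ♝ ♛ ♚ ♝ ♞ ♜
♟ ♟ ♟ ♟ ♟ · ♟ ·
· · · · · ♟ · ♟
· · · · · · · ·
· · · · · ♙ · ·
· · · · · · ♙ ♘
♙ ♙ ♙ ♙ ♙ · · ♙
♖ ♘ ♗ ♕ ♔ ♗ · ♖


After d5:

♜ ♞ ♝ ♛ ♚ ♝ ♞ ♜
♟ ♟ ♟ · ♟ · ♟ ·
· · · · · ♟ · ♟
· · · ♟ · · · ·
· · · · · ♙ · ·
· · · · · · ♙ ♘
♙ ♙ ♙ ♙ ♙ · · ♙
♖ ♘ ♗ ♕ ♔ ♗ · ♖


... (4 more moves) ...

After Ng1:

♜ ♞ ♝ ♛ ♚ ♝ ♞ ♜
♟ · ♟ · ♟ · · ·
· · · · · ♟ · ♟
· ♟ · ♟ · · ♟ ·
· ♙ · · · ♙ · ·
♘ · · · · · ♙ ·
♙ · ♙ ♙ ♙ · · ♙
♖ · ♗ ♕ ♔ ♗ ♘ ♖


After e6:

♜ ♞ ♝ ♛ ♚ ♝ ♞ ♜
♟ · ♟ · · · · ·
· · · · ♟ ♟ · ♟
· ♟ · ♟ · · ♟ ·
· ♙ · · · ♙ · ·
♘ · · · · · ♙ ·
♙ · ♙ ♙ ♙ · · ♙
♖ · ♗ ♕ ♔ ♗ ♘ ♖



  a b c d e f g h
  ─────────────────
8│♜ ♞ ♝ ♛ ♚ ♝ ♞ ♜│8
7│♟ · ♟ · · · · ·│7
6│· · · · ♟ ♟ · ♟│6
5│· ♟ · ♟ · · ♟ ·│5
4│· ♙ · · · ♙ · ·│4
3│♘ · · · · · ♙ ·│3
2│♙ · ♙ ♙ ♙ · · ♙│2
1│♖ · ♗ ♕ ♔ ♗ ♘ ♖│1
  ─────────────────
  a b c d e f g h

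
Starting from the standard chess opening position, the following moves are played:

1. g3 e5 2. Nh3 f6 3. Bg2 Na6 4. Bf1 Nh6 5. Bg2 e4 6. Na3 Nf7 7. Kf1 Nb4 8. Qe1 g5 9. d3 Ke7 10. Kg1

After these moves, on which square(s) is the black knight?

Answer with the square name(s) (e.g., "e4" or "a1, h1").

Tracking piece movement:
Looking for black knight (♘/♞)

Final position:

  a b c d e f g h
  ─────────────────
8│♜ · ♝ ♛ · ♝ · ♜│8
7│♟ ♟ ♟ ♟ ♚ ♞ · ♟│7
6│· · · · · ♟ · ·│6
5│· · · · · · ♟ ·│5
4│· ♞ · · ♟ · · ·│4
3│♘ · · ♙ · · ♙ ♘│3
2│♙ ♙ ♙ · ♙ ♙ ♗ ♙│2
1│♖ · ♗ · ♕ · ♔ ♖│1
  ─────────────────
  a b c d e f g h


b4, f7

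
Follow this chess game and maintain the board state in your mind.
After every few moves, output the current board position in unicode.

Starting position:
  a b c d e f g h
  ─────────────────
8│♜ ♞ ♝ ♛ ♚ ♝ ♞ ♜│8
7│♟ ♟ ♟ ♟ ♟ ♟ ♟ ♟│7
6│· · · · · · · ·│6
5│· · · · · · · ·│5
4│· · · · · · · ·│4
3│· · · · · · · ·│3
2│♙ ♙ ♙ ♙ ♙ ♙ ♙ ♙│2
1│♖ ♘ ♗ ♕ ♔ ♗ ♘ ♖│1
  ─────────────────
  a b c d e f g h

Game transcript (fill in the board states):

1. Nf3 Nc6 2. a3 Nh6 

  a b c d e f g h
  ─────────────────
8│♜ · ♝ ♛ ♚ ♝ · ♜│8
7│♟ ♟ ♟ ♟ ♟ ♟ ♟ ♟│7
6│· · ♞ · · · · ♞│6
5│· · · · · · · ·│5
4│· · · · · · · ·│4
3│♙ · · · · ♘ · ·│3
2│· ♙ ♙ ♙ ♙ ♙ ♙ ♙│2
1│♖ ♘ ♗ ♕ ♔ ♗ · ♖│1
  ─────────────────
  a b c d e f g h

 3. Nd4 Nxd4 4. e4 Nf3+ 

  a b c d e f g h
  ─────────────────
8│♜ · ♝ ♛ ♚ ♝ · ♜│8
7│♟ ♟ ♟ ♟ ♟ ♟ ♟ ♟│7
6│· · · · · · · ♞│6
5│· · · · · · · ·│5
4│· · · · ♙ · · ·│4
3│♙ · · · · ♞ · ·│3
2│· ♙ ♙ ♙ · ♙ ♙ ♙│2
1│♖ ♘ ♗ ♕ ♔ ♗ · ♖│1
  ─────────────────
  a b c d e f g h

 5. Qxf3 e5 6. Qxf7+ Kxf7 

  a b c d e f g h
  ─────────────────
8│♜ · ♝ ♛ · ♝ · ♜│8
7│♟ ♟ ♟ ♟ · ♚ ♟ ♟│7
6│· · · · · · · ♞│6
5│· · · · ♟ · · ·│5
4│· · · · ♙ · · ·│4
3│♙ · · · · · · ·│3
2│· ♙ ♙ ♙ · ♙ ♙ ♙│2
1│♖ ♘ ♗ · ♔ ♗ · ♖│1
  ─────────────────
  a b c d e f g h

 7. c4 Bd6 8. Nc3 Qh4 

  a b c d e f g h
  ─────────────────
8│♜ · ♝ · · · · ♜│8
7│♟ ♟ ♟ ♟ · ♚ ♟ ♟│7
6│· · · ♝ · · · ♞│6
5│· · · · ♟ · · ·│5
4│· · ♙ · ♙ · · ♛│4
3│♙ · ♘ · · · · ·│3
2│· ♙ · ♙ · ♙ ♙ ♙│2
1│♖ · ♗ · ♔ ♗ · ♖│1
  ─────────────────
  a b c d e f g h

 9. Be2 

  a b c d e f g h
  ─────────────────
8│♜ · ♝ · · · · ♜│8
7│♟ ♟ ♟ ♟ · ♚ ♟ ♟│7
6│· · · ♝ · · · ♞│6
5│· · · · ♟ · · ·│5
4│· · ♙ · ♙ · · ♛│4
3│♙ · ♘ · · · · ·│3
2│· ♙ · ♙ ♗ ♙ ♙ ♙│2
1│♖ · ♗ · ♔ · · ♖│1
  ─────────────────
  a b c d e f g h


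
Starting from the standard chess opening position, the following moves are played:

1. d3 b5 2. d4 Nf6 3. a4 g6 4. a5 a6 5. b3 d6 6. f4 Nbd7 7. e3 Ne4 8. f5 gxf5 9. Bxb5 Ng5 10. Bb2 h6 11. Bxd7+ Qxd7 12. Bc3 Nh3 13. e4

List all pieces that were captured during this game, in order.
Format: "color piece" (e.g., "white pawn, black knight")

Tracking captures:
  gxf5: captured white pawn
  Bxb5: captured black pawn
  Bxd7+: captured black knight
  Qxd7: captured white bishop

white pawn, black pawn, black knight, white bishop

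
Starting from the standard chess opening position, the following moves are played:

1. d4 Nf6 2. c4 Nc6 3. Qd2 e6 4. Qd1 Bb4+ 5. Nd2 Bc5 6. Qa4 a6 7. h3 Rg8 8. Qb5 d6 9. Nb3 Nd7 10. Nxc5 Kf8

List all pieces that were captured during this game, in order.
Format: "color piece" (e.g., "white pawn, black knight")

Tracking captures:
  Nxc5: captured black bishop

black bishop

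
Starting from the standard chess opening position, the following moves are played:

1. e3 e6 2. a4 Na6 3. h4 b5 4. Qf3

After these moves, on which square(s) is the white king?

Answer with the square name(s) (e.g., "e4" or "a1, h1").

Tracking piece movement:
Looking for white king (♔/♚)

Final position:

  a b c d e f g h
  ─────────────────
8│♜ · ♝ ♛ ♚ ♝ ♞ ♜│8
7│♟ · ♟ ♟ · ♟ ♟ ♟│7
6│♞ · · · ♟ · · ·│6
5│· ♟ · · · · · ·│5
4│♙ · · · · · · ♙│4
3│· · · · ♙ ♕ · ·│3
2│· ♙ ♙ ♙ · ♙ ♙ ·│2
1│♖ ♘ ♗ · ♔ ♗ ♘ ♖│1
  ─────────────────
  a b c d e f g h


e1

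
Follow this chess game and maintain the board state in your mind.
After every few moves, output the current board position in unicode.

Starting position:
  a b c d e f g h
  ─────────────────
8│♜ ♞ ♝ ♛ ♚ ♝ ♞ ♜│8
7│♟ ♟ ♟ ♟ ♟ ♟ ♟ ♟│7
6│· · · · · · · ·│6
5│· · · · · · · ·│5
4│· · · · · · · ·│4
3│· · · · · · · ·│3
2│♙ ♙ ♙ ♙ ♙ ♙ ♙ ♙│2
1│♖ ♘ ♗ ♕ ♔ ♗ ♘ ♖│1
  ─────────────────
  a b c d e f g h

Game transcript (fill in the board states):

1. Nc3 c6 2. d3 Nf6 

  a b c d e f g h
  ─────────────────
8│♜ ♞ ♝ ♛ ♚ ♝ · ♜│8
7│♟ ♟ · ♟ ♟ ♟ ♟ ♟│7
6│· · ♟ · · ♞ · ·│6
5│· · · · · · · ·│5
4│· · · · · · · ·│4
3│· · ♘ ♙ · · · ·│3
2│♙ ♙ ♙ · ♙ ♙ ♙ ♙│2
1│♖ · ♗ ♕ ♔ ♗ ♘ ♖│1
  ─────────────────
  a b c d e f g h

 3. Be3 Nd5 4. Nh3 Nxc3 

  a b c d e f g h
  ─────────────────
8│♜ ♞ ♝ ♛ ♚ ♝ · ♜│8
7│♟ ♟ · ♟ ♟ ♟ ♟ ♟│7
6│· · ♟ · · · · ·│6
5│· · · · · · · ·│5
4│· · · · · · · ·│4
3│· · ♞ ♙ ♗ · · ♘│3
2│♙ ♙ ♙ · ♙ ♙ ♙ ♙│2
1│♖ · · ♕ ♔ ♗ · ♖│1
  ─────────────────
  a b c d e f g h

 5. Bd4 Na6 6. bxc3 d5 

  a b c d e f g h
  ─────────────────
8│♜ · ♝ ♛ ♚ ♝ · ♜│8
7│♟ ♟ · · ♟ ♟ ♟ ♟│7
6│♞ · ♟ · · · · ·│6
5│· · · ♟ · · · ·│5
4│· · · ♗ · · · ·│4
3│· · ♙ ♙ · · · ♘│3
2│♙ · ♙ · ♙ ♙ ♙ ♙│2
1│♖ · · ♕ ♔ ♗ · ♖│1
  ─────────────────
  a b c d e f g h

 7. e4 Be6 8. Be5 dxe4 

  a b c d e f g h
  ─────────────────
8│♜ · · ♛ ♚ ♝ · ♜│8
7│♟ ♟ · · ♟ ♟ ♟ ♟│7
6│♞ · ♟ · ♝ · · ·│6
5│· · · · ♗ · · ·│5
4│· · · · ♟ · · ·│4
3│· · ♙ ♙ · · · ♘│3
2│♙ · ♙ · · ♙ ♙ ♙│2
1│♖ · · ♕ ♔ ♗ · ♖│1
  ─────────────────
  a b c d e f g h

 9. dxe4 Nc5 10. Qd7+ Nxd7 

  a b c d e f g h
  ─────────────────
8│♜ · · ♛ ♚ ♝ · ♜│8
7│♟ ♟ · ♞ ♟ ♟ ♟ ♟│7
6│· · ♟ · ♝ · · ·│6
5│· · · · ♗ · · ·│5
4│· · · · ♙ · · ·│4
3│· · ♙ · · · · ♘│3
2│♙ · ♙ · · ♙ ♙ ♙│2
1│♖ · · · ♔ ♗ · ♖│1
  ─────────────────
  a b c d e f g h



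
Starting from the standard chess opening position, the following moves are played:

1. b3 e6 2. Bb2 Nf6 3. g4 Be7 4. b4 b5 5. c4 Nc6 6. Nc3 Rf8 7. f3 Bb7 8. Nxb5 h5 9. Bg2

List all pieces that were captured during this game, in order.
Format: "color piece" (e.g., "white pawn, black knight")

Tracking captures:
  Nxb5: captured black pawn

black pawn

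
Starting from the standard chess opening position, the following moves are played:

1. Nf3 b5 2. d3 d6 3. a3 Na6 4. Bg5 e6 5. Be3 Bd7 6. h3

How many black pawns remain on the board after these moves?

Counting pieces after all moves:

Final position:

  a b c d e f g h
  ─────────────────
8│♜ · · ♛ ♚ ♝ ♞ ♜│8
7│♟ · ♟ ♝ · ♟ ♟ ♟│7
6│♞ · · ♟ ♟ · · ·│6
5│· ♟ · · · · · ·│5
4│· · · · · · · ·│4
3│♙ · · ♙ ♗ ♘ · ♙│3
2│· ♙ ♙ · ♙ ♙ ♙ ·│2
1│♖ ♘ · ♕ ♔ ♗ · ♖│1
  ─────────────────
  a b c d e f g h


8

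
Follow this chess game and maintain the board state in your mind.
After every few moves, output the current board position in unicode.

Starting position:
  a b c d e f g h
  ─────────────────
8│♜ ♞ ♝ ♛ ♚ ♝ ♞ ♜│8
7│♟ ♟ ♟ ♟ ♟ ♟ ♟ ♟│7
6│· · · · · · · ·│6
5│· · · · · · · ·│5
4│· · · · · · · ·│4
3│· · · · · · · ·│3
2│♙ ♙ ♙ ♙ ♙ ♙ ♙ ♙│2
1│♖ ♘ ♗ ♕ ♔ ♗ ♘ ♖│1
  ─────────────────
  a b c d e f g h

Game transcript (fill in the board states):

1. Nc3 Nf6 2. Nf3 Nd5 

  a b c d e f g h
  ─────────────────
8│♜ ♞ ♝ ♛ ♚ ♝ · ♜│8
7│♟ ♟ ♟ ♟ ♟ ♟ ♟ ♟│7
6│· · · · · · · ·│6
5│· · · ♞ · · · ·│5
4│· · · · · · · ·│4
3│· · ♘ · · ♘ · ·│3
2│♙ ♙ ♙ ♙ ♙ ♙ ♙ ♙│2
1│♖ · ♗ ♕ ♔ ♗ · ♖│1
  ─────────────────
  a b c d e f g h

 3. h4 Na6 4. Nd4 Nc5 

  a b c d e f g h
  ─────────────────
8│♜ · ♝ ♛ ♚ ♝ · ♜│8
7│♟ ♟ ♟ ♟ ♟ ♟ ♟ ♟│7
6│· · · · · · · ·│6
5│· · ♞ ♞ · · · ·│5
4│· · · ♘ · · · ♙│4
3│· · ♘ · · · · ·│3
2│♙ ♙ ♙ ♙ ♙ ♙ ♙ ·│2
1│♖ · ♗ ♕ ♔ ♗ · ♖│1
  ─────────────────
  a b c d e f g h

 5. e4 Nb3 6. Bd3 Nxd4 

  a b c d e f g h
  ─────────────────
8│♜ · ♝ ♛ ♚ ♝ · ♜│8
7│♟ ♟ ♟ ♟ ♟ ♟ ♟ ♟│7
6│· · · · · · · ·│6
5│· · · ♞ · · · ·│5
4│· · · ♞ ♙ · · ♙│4
3│· · ♘ ♗ · · · ·│3
2│♙ ♙ ♙ ♙ · ♙ ♙ ·│2
1│♖ · ♗ ♕ ♔ · · ♖│1
  ─────────────────
  a b c d e f g h

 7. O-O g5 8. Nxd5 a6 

  a b c d e f g h
  ─────────────────
8│♜ · ♝ ♛ ♚ ♝ · ♜│8
7│· ♟ ♟ ♟ ♟ ♟ · ♟│7
6│♟ · · · · · · ·│6
5│· · · ♘ · · ♟ ·│5
4│· · · ♞ ♙ · · ♙│4
3│· · · ♗ · · · ·│3
2│♙ ♙ ♙ ♙ · ♙ ♙ ·│2
1│♖ · ♗ ♕ · ♖ ♔ ·│1
  ─────────────────
  a b c d e f g h

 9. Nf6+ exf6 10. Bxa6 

  a b c d e f g h
  ─────────────────
8│♜ · ♝ ♛ ♚ ♝ · ♜│8
7│· ♟ ♟ ♟ · ♟ · ♟│7
6│♗ · · · · ♟ · ·│6
5│· · · · · · ♟ ·│5
4│· · · ♞ ♙ · · ♙│4
3│· · · · · · · ·│3
2│♙ ♙ ♙ ♙ · ♙ ♙ ·│2
1│♖ · ♗ ♕ · ♖ ♔ ·│1
  ─────────────────
  a b c d e f g h


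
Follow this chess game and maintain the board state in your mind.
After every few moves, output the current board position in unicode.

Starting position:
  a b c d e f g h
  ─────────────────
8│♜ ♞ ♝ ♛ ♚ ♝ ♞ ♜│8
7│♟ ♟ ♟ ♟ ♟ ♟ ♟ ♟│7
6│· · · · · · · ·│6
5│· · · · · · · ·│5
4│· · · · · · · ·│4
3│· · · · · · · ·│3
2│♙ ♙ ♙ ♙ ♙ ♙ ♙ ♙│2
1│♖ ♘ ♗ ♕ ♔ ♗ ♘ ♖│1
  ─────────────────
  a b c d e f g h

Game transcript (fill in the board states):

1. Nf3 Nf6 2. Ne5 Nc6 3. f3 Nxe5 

  a b c d e f g h
  ─────────────────
8│♜ · ♝ ♛ ♚ ♝ · ♜│8
7│♟ ♟ ♟ ♟ ♟ ♟ ♟ ♟│7
6│· · · · · ♞ · ·│6
5│· · · · ♞ · · ·│5
4│· · · · · · · ·│4
3│· · · · · ♙ · ·│3
2│♙ ♙ ♙ ♙ ♙ · ♙ ♙│2
1│♖ ♘ ♗ ♕ ♔ ♗ · ♖│1
  ─────────────────
  a b c d e f g h

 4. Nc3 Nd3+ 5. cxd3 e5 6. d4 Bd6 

  a b c d e f g h
  ─────────────────
8│♜ · ♝ ♛ ♚ · · ♜│8
7│♟ ♟ ♟ ♟ · ♟ ♟ ♟│7
6│· · · ♝ · ♞ · ·│6
5│· · · · ♟ · · ·│5
4│· · · ♙ · · · ·│4
3│· · ♘ · · ♙ · ·│3
2│♙ ♙ · ♙ ♙ · ♙ ♙│2
1│♖ · ♗ ♕ ♔ ♗ · ♖│1
  ─────────────────
  a b c d e f g h

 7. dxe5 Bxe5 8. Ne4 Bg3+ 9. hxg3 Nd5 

  a b c d e f g h
  ─────────────────
8│♜ · ♝ ♛ ♚ · · ♜│8
7│♟ ♟ ♟ ♟ · ♟ ♟ ♟│7
6│· · · · · · · ·│6
5│· · · ♞ · · · ·│5
4│· · · · ♘ · · ·│4
3│· · · · · ♙ ♙ ·│3
2│♙ ♙ · ♙ ♙ · ♙ ·│2
1│♖ · ♗ ♕ ♔ ♗ · ♖│1
  ─────────────────
  a b c d e f g h

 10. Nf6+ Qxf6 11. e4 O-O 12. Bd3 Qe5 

  a b c d e f g h
  ─────────────────
8│♜ · ♝ · · ♜ ♚ ·│8
7│♟ ♟ ♟ ♟ · ♟ ♟ ♟│7
6│· · · · · · · ·│6
5│· · · ♞ ♛ · · ·│5
4│· · · · ♙ · · ·│4
3│· · · ♗ · ♙ ♙ ·│3
2│♙ ♙ · ♙ · · ♙ ·│2
1│♖ · ♗ ♕ ♔ · · ♖│1
  ─────────────────
  a b c d e f g h

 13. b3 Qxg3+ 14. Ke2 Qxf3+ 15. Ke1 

  a b c d e f g h
  ─────────────────
8│♜ · ♝ · · ♜ ♚ ·│8
7│♟ ♟ ♟ ♟ · ♟ ♟ ♟│7
6│· · · · · · · ·│6
5│· · · ♞ · · · ·│5
4│· · · · ♙ · · ·│4
3│· ♙ · ♗ · ♛ · ·│3
2│♙ · · ♙ · · ♙ ·│2
1│♖ · ♗ ♕ ♔ · · ♖│1
  ─────────────────
  a b c d e f g h


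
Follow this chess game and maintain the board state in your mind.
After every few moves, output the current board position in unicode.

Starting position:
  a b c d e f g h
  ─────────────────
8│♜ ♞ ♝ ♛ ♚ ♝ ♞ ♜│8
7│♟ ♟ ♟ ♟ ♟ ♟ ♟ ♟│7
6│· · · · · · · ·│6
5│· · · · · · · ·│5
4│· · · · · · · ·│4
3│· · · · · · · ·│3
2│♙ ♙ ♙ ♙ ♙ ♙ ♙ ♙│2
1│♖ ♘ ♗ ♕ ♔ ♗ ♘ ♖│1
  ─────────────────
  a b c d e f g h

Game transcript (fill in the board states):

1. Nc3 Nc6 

  a b c d e f g h
  ─────────────────
8│♜ · ♝ ♛ ♚ ♝ ♞ ♜│8
7│♟ ♟ ♟ ♟ ♟ ♟ ♟ ♟│7
6│· · ♞ · · · · ·│6
5│· · · · · · · ·│5
4│· · · · · · · ·│4
3│· · ♘ · · · · ·│3
2│♙ ♙ ♙ ♙ ♙ ♙ ♙ ♙│2
1│♖ · ♗ ♕ ♔ ♗ ♘ ♖│1
  ─────────────────
  a b c d e f g h

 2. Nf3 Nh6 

  a b c d e f g h
  ─────────────────
8│♜ · ♝ ♛ ♚ ♝ · ♜│8
7│♟ ♟ ♟ ♟ ♟ ♟ ♟ ♟│7
6│· · ♞ · · · · ♞│6
5│· · · · · · · ·│5
4│· · · · · · · ·│4
3│· · ♘ · · ♘ · ·│3
2│♙ ♙ ♙ ♙ ♙ ♙ ♙ ♙│2
1│♖ · ♗ ♕ ♔ ♗ · ♖│1
  ─────────────────
  a b c d e f g h

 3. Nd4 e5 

  a b c d e f g h
  ─────────────────
8│♜ · ♝ ♛ ♚ ♝ · ♜│8
7│♟ ♟ ♟ ♟ · ♟ ♟ ♟│7
6│· · ♞ · · · · ♞│6
5│· · · · ♟ · · ·│5
4│· · · ♘ · · · ·│4
3│· · ♘ · · · · ·│3
2│♙ ♙ ♙ ♙ ♙ ♙ ♙ ♙│2
1│♖ · ♗ ♕ ♔ ♗ · ♖│1
  ─────────────────
  a b c d e f g h

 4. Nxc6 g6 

  a b c d e f g h
  ─────────────────
8│♜ · ♝ ♛ ♚ ♝ · ♜│8
7│♟ ♟ ♟ ♟ · ♟ · ♟│7
6│· · ♘ · · · ♟ ♞│6
5│· · · · ♟ · · ·│5
4│· · · · · · · ·│4
3│· · ♘ · · · · ·│3
2│♙ ♙ ♙ ♙ ♙ ♙ ♙ ♙│2
1│♖ · ♗ ♕ ♔ ♗ · ♖│1
  ─────────────────
  a b c d e f g h

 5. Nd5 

  a b c d e f g h
  ─────────────────
8│♜ · ♝ ♛ ♚ ♝ · ♜│8
7│♟ ♟ ♟ ♟ · ♟ · ♟│7
6│· · ♘ · · · ♟ ♞│6
5│· · · ♘ ♟ · · ·│5
4│· · · · · · · ·│4
3│· · · · · · · ·│3
2│♙ ♙ ♙ ♙ ♙ ♙ ♙ ♙│2
1│♖ · ♗ ♕ ♔ ♗ · ♖│1
  ─────────────────
  a b c d e f g h


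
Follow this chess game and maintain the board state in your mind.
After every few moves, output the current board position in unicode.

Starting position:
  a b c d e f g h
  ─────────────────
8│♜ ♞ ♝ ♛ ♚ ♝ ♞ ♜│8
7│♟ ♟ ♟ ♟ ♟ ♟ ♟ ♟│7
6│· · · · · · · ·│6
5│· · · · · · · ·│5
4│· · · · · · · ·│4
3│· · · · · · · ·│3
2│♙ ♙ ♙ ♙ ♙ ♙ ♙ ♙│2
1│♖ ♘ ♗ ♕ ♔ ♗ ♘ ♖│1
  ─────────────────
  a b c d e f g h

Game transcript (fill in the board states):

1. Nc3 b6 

  a b c d e f g h
  ─────────────────
8│♜ ♞ ♝ ♛ ♚ ♝ ♞ ♜│8
7│♟ · ♟ ♟ ♟ ♟ ♟ ♟│7
6│· ♟ · · · · · ·│6
5│· · · · · · · ·│5
4│· · · · · · · ·│4
3│· · ♘ · · · · ·│3
2│♙ ♙ ♙ ♙ ♙ ♙ ♙ ♙│2
1│♖ · ♗ ♕ ♔ ♗ ♘ ♖│1
  ─────────────────
  a b c d e f g h

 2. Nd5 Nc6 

  a b c d e f g h
  ─────────────────
8│♜ · ♝ ♛ ♚ ♝ ♞ ♜│8
7│♟ · ♟ ♟ ♟ ♟ ♟ ♟│7
6│· ♟ ♞ · · · · ·│6
5│· · · ♘ · · · ·│5
4│· · · · · · · ·│4
3│· · · · · · · ·│3
2│♙ ♙ ♙ ♙ ♙ ♙ ♙ ♙│2
1│♖ · ♗ ♕ ♔ ♗ ♘ ♖│1
  ─────────────────
  a b c d e f g h

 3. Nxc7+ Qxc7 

  a b c d e f g h
  ─────────────────
8│♜ · ♝ · ♚ ♝ ♞ ♜│8
7│♟ · ♛ ♟ ♟ ♟ ♟ ♟│7
6│· ♟ ♞ · · · · ·│6
5│· · · · · · · ·│5
4│· · · · · · · ·│4
3│· · · · · · · ·│3
2│♙ ♙ ♙ ♙ ♙ ♙ ♙ ♙│2
1│♖ · ♗ ♕ ♔ ♗ ♘ ♖│1
  ─────────────────
  a b c d e f g h

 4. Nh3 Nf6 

  a b c d e f g h
  ─────────────────
8│♜ · ♝ · ♚ ♝ · ♜│8
7│♟ · ♛ ♟ ♟ ♟ ♟ ♟│7
6│· ♟ ♞ · · ♞ · ·│6
5│· · · · · · · ·│5
4│· · · · · · · ·│4
3│· · · · · · · ♘│3
2│♙ ♙ ♙ ♙ ♙ ♙ ♙ ♙│2
1│♖ · ♗ ♕ ♔ ♗ · ♖│1
  ─────────────────
  a b c d e f g h

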